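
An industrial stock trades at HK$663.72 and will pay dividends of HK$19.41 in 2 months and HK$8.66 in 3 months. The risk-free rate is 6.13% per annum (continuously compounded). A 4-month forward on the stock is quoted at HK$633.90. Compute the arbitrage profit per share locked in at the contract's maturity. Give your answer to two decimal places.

PV(dividends) I = 19.41·e^(−0.0613·2/12) + 8.66·e^(−0.0613·3/12) = 27.7410
Fair forward F* = (S − I)·e^(rT) = (663.72 − 27.7410)·e^0.020433 = 635.9790 × 1.020643 = 649.1075
Market HK$633.90 < fair 649.1075: forward underpriced → reverse cash-and-carry (short the stock, invest proceeds at r, pay the dividends, go long the forward).
Profit at T = |F_mkt − F*| = |633.90 − 649.1075| = HK$15.21 per share

HK$15.21 per share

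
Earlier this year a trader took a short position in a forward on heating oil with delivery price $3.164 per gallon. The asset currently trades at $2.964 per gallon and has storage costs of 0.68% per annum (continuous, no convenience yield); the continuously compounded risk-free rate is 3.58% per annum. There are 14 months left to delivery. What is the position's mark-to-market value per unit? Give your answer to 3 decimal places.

Current fair forward for the remaining 14 months: F = S·e^((r + u)·T), (r + u) = 0.0358 + 0.0068 = 0.0426
F = 2.964 · e^(0.0426 × 14/12) = 2.964 × 1.050956 = 3.1150
Value of long forward = (F − K)·e^(−rT) = (3.1150 − 3.164) · e^(−0.0358·14/12)
= -0.0490 × 0.959094 = -0.047
Short position value = −(long value) = $0.047

$0.047 per gallon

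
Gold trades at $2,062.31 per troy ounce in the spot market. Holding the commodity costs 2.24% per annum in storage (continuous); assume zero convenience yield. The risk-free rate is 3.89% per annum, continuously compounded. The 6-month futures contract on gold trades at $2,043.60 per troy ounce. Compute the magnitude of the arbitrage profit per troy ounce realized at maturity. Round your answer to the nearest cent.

Fair futures: F* = S·e^(carry·T), with carry = (r + u) = 0.0389 + 0.0224 = 0.0613
F* = 2062.31 · e^(0.0613 × 6/12) = 2062.31 · e^0.03065000 = 2062.31 × 1.03112455 = $2126.4985
Market $2043.60 < fair $2126.4985: forward underpriced → reverse cash-and-carry (short spot, go long the forward).
At maturity, profit = |F_mkt − F*| = |2043.60 − 2126.4985| = $82.90 per troy ounce

$82.90 per troy ounce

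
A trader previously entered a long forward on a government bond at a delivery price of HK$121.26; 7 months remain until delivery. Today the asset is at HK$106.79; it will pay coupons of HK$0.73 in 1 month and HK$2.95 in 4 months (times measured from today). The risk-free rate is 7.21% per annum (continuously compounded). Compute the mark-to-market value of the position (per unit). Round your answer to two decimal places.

PV(remaining coupons) I = 0.73·e^(−0.0721·1/12) + 2.95·e^(−0.0721·4/12) = 3.6056
Current forward F = (S − I)·e^(rT) = (106.79 − 3.6056)·e^(0.0721·7/12) = 103.1844 × 1.042955 = 107.6167
Value (long) = (F − K)·e^(−rT) = (107.6167 − 121.26) × 0.958814 = -13.0814
Value = -HK$13.08

-HK$13.08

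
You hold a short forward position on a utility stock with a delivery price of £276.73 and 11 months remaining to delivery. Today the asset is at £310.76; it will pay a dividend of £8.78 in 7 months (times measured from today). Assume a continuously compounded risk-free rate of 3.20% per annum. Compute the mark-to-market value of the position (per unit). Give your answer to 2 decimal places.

-£33.41

PV(remaining dividends) I = 8.78·e^(−0.0320·7/12) = 8.6176
Current forward F = (S − I)·e^(rT) = (310.76 − 8.6176)·e^(0.0320·11/12) = 302.1424 × 1.029768 = 311.1366
Value (long) = (F − K)·e^(−rT) = (311.1366 − 276.73) × 0.971093 = 33.4120
Short position value = −(long value) = -£33.41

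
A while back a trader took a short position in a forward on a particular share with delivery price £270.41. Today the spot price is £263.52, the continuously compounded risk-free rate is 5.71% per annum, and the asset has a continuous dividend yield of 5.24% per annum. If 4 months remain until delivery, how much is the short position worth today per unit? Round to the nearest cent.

Current fair forward for the remaining 4 months: F = S·e^((r − q)·T), (r − q) = 0.0571 − 0.0524 = 0.0047
F = 263.52 · e^(0.0047 × 4/12) = 263.52 × 1.001568 = 263.9332
Value of long forward = (F − K)·e^(−rT) = (263.9332 − 270.41) · e^(−0.0571·4/12)
= -6.4768 × 0.981147 = -6.35
Short position value = −(long value) = £6.35

£6.35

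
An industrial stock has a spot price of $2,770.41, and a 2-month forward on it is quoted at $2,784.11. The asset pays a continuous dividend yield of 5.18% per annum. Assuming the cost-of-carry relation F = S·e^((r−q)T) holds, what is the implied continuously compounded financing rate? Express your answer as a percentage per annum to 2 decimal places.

8.14%

From F = S·e^((r−q)T): (r − q) = ln(F/S)/T
ln(2784.11/2770.41) = ln(1.004945) = 0.004933
(r − q) = 0.004933 / (2/12) = 0.029598
r = ln(F/S)/T + q = 0.029598 + 0.0518 = 0.081398
r = 8.14%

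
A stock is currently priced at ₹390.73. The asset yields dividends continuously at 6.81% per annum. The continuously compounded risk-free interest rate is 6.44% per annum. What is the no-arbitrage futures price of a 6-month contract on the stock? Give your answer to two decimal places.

₹390.01

F = S·e^((r − q)T) = 390.73 · e^((0.0644 − 0.0681) × 6/12)
= 390.73 · e^-0.001850 = 390.73 × 0.998152
F = ₹390.01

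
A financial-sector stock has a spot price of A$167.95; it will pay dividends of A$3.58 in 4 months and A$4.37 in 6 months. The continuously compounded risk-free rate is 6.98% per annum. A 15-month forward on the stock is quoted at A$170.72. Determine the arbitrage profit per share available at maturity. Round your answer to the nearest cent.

PV(dividends) I = 3.58·e^(−0.0698·4/12) + 4.37·e^(−0.0698·6/12) = 7.7178
Fair forward F* = (S − I)·e^(rT) = (167.95 − 7.7178)·e^0.087250 = 160.2322 × 1.091169 = 174.8404
Market A$170.72 < fair 174.8404: forward underpriced → reverse cash-and-carry (short the stock, invest proceeds at r, pay the dividends, go long the forward).
Profit at T = |F_mkt − F*| = |170.72 − 174.8404| = A$4.12 per share

A$4.12 per share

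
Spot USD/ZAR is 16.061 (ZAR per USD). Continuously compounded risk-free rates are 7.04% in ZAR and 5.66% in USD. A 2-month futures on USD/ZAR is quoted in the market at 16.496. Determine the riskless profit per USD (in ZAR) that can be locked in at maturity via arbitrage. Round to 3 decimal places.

Fair futures: F* = S·e^(carry·T), with carry = (r_ZAR − r_USD) = 0.0704 − 0.0566 = 0.0138
F* = 16.061 · e^(0.0138 × 2/12) = 16.061 · e^0.002300 = 16.061 × 1.002303 = 16.0980
Market 16.496 > fair 16.0980: forward overpriced → cash-and-carry (buy spot, short the forward).
At maturity, profit = |F_mkt − F*| = |16.496 − 16.0980| = 0.398 per USD (in ZAR)

0.398 per USD (in ZAR)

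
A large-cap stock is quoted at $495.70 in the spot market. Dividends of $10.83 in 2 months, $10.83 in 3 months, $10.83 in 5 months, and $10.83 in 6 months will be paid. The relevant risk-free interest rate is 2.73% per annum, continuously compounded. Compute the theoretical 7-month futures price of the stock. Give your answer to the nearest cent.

$460.04

PV(dividends) I = 10.83·e^(−0.0273·2/12) + 10.83·e^(−0.0273·3/12) + 10.83·e^(−0.0273·5/12) + 10.83·e^(−0.0273·6/12)
I = 10.7808 + 10.7563 + 10.7075 + 10.6832 = 42.9278
F = (S − I)·e^(rT) = (495.70 − 42.9278) · e^(0.0273·7/12)
= 452.7722 · e^0.015925 = 452.7722 × 1.016052 = $460.04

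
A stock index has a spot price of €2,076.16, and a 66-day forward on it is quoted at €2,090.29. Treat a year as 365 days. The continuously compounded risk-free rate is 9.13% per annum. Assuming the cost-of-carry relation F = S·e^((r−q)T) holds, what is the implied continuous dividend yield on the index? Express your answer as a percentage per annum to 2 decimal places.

From F = S·e^((r−q)T): (r − q) = ln(F/S)/T
ln(2090.29/2076.16) = ln(1.006806) = 0.006783
(r − q) = 0.006783 / (66/365) = 0.037512
q = r − ln(F/S)/T = 0.0913 − 0.037512 = 0.053788
q = 5.38%

5.38%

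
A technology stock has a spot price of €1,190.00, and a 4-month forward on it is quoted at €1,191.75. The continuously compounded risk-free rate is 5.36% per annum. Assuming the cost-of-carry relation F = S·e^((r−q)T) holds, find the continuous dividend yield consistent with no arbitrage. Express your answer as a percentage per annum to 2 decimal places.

4.92%

From F = S·e^((r−q)T): (r − q) = ln(F/S)/T
ln(1191.75/1190.00) = ln(1.001471) = 0.001470
(r − q) = 0.001470 / (4/12) = 0.004410
q = r − ln(F/S)/T = 0.0536 − 0.004410 = 0.049190
q = 4.92%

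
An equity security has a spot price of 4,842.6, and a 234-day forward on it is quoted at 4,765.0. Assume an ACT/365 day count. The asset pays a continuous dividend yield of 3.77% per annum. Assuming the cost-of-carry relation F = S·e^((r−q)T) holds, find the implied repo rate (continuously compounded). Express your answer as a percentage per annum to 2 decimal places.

From F = S·e^((r−q)T): (r − q) = ln(F/S)/T
ln(4765.0/4842.6) = ln(0.983976) = -0.016154
(r − q) = -0.016154 / (234/365) = -0.025197
r = ln(F/S)/T + q = -0.025197 + 0.0377 = 0.012503
r = 1.25%

1.25%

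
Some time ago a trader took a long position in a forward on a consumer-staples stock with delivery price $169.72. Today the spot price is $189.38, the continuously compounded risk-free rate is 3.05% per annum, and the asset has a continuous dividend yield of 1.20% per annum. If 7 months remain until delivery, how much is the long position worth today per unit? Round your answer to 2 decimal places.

$21.33

Current fair forward for the remaining 7 months: F = S·e^((r − q)·T), (r − q) = 0.0305 − 0.0120 = 0.0185
F = 189.38 · e^(0.0185 × 7/12) = 189.38 × 1.010850 = 191.4348
Value of long forward = (F − K)·e^(−rT) = (191.4348 − 169.72) · e^(−0.0305·7/12)
= 21.7148 × 0.982366 = 21.33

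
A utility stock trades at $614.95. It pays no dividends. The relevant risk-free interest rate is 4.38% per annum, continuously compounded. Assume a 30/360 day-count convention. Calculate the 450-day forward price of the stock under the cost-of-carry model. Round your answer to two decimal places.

$649.56

F = S·e^(rT) = 614.95 · e^(0.0438 × 450/360)
= 614.95 · e^0.054750 = 614.95 × 1.056277
F = $649.56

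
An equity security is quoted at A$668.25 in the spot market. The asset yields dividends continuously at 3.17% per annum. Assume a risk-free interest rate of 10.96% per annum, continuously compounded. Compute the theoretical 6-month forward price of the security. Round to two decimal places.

A$694.79

F = S·e^((r − q)T) = 668.25 · e^((0.1096 − 0.0317) × 6/12)
= 668.25 · e^0.038950 = 668.25 × 1.039718
F = A$694.79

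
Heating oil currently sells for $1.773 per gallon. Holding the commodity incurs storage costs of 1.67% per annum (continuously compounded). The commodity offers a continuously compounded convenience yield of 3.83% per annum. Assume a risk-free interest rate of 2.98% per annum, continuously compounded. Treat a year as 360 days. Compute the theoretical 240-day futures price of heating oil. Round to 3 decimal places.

Net carry = r + u − y = 0.0298 + 0.0167 − 0.0383 = 0.0082
F = S·e^((r+u−y)T) = 1.773 · e^(0.0082 × 240/360) = 1.773 · e^0.005467
= 1.773 × 1.005482 = $1.783 per gallon

$1.783 per gallon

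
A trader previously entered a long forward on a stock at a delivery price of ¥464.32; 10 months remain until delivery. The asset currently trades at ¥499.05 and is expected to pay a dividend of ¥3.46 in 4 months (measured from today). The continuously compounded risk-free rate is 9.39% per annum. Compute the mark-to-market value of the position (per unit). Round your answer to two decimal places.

¥66.32

PV(remaining dividends) I = 3.46·e^(−0.0939·4/12) = 3.3534
Current forward F = (S − I)·e^(rT) = (499.05 − 3.3534)·e^(0.0939·10/12) = 495.6966 × 1.081393 = 536.0428
Value (long) = (F − K)·e^(−rT) = (536.0428 − 464.32) × 0.924733 = 66.3244
Value = ¥66.32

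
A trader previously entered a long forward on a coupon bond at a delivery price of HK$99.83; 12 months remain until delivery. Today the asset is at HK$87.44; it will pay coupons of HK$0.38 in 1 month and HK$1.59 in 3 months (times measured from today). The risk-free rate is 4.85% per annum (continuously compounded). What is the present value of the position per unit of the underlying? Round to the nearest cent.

PV(remaining coupons) I = 0.38·e^(−0.0485·1/12) + 1.59·e^(−0.0485·3/12) = 1.9493
Current forward F = (S − I)·e^(rT) = (87.44 − 1.9493)·e^(0.0485·12/12) = 85.4907 × 1.049695 = 89.7392
Value (long) = (F − K)·e^(−rT) = (89.7392 − 99.83) × 0.952657 = -9.6131
Value = -HK$9.61

-HK$9.61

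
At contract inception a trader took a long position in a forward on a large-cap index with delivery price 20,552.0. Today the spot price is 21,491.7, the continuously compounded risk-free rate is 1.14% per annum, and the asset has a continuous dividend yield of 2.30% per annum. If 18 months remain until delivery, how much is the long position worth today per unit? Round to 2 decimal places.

559.33

Current fair forward for the remaining 18 months: F = S·e^((r − q)·T), (r − q) = 0.0114 − 0.0230 = -0.0116
F = 21491.7 · e^(-0.0116 × 18/12) = 21491.7 × 0.98275051 = 21120.9791
Value of long forward = (F − K)·e^(−rT) = (21120.9791 − 20552.0) · e^(−0.0114·18/12)
= 568.9791 × 0.98304538 = 559.33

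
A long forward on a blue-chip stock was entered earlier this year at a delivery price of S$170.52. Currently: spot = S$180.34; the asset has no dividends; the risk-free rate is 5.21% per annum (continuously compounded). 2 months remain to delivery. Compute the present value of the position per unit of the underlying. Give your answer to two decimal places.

Current fair forward for the remaining 2 months: F = S·e^(r·T), r = 0.0521
F = 180.34 · e^(0.0521 × 2/12) = 180.34 × 1.008721 = 181.9127
Value of long forward = (F − K)·e^(−rT) = (181.9127 − 170.52) · e^(−0.0521·2/12)
= 11.3927 × 0.991354 = 11.29

S$11.29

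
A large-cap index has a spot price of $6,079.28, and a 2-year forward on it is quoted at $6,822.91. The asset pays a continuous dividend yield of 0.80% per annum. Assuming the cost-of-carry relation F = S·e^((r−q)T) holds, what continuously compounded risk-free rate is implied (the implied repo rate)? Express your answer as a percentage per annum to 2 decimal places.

From F = S·e^((r−q)T): (r − q) = ln(F/S)/T
ln(6822.91/6079.28) = ln(1.122322) = 0.115400
(r − q) = 0.115400 / (2) = 0.057700
r = ln(F/S)/T + q = 0.057700 + 0.0080 = 0.065700
r = 6.57%

6.57%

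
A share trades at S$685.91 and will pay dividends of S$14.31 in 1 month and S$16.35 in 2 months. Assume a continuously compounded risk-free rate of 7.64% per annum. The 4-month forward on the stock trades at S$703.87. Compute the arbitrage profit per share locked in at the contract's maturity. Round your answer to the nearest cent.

PV(dividends) I = 14.31·e^(−0.0764·1/12) + 16.35·e^(−0.0764·2/12) = 30.3623
Fair forward F* = (S − I)·e^(rT) = (685.91 − 30.3623)·e^0.025467 = 655.5477 × 1.025794 = 672.4569
Market S$703.87 > fair 672.4569: forward overpriced → cash-and-carry (borrow at r, buy the stock and collect the dividends, short the forward).
Profit at T = |F_mkt − F*| = |703.87 − 672.4569| = S$31.41 per share

S$31.41 per share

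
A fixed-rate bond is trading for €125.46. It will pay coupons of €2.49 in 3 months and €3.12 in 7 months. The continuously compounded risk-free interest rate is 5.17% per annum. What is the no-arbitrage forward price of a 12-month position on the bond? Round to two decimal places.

PV(coupons) I = 2.49·e^(−0.0517·3/12) + 3.12·e^(−0.0517·7/12)
I = 2.4580 + 3.0273 = 5.4853
F = (S − I)·e^(rT) = (125.46 − 5.4853) · e^(0.0517·12/12)
= 119.9747 · e^0.051700 = 119.9747 × 1.053060 = €126.34

€126.34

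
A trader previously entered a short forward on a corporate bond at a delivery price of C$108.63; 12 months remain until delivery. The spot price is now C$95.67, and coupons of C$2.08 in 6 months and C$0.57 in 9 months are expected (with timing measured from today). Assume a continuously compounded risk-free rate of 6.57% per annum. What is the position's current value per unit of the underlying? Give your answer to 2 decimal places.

PV(remaining coupons) I = 2.08·e^(−0.0657·6/12) + 0.57·e^(−0.0657·9/12) = 2.5554
Current forward F = (S − I)·e^(rT) = (95.67 − 2.5554)·e^(0.0657·12/12) = 93.1146 × 1.067906 = 99.4376
Value (long) = (F − K)·e^(−rT) = (99.4376 − 108.63) × 0.936412 = -8.6079
Short position value = −(long value) = C$8.61

C$8.61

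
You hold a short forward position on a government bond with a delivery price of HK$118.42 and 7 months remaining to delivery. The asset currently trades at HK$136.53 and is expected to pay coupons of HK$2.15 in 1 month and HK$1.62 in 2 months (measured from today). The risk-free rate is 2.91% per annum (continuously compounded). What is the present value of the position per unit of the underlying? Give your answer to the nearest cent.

PV(remaining coupons) I = 2.15·e^(−0.0291·1/12) + 1.62·e^(−0.0291·2/12) = 3.7570
Current forward F = (S − I)·e^(rT) = (136.53 − 3.7570)·e^(0.0291·7/12) = 132.7730 × 1.017120 = 135.0461
Value (long) = (F − K)·e^(−rT) = (135.0461 − 118.42) × 0.983168 = 16.3462
Short position value = −(long value) = -HK$16.35

-HK$16.35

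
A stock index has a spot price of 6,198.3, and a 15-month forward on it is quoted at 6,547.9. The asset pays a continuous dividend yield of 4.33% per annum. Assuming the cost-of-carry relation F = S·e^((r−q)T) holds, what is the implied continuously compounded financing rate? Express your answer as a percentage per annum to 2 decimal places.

From F = S·e^((r−q)T): (r − q) = ln(F/S)/T
ln(6547.9/6198.3) = ln(1.056403) = 0.054870
(r − q) = 0.054870 / (15/12) = 0.043896
r = ln(F/S)/T + q = 0.043896 + 0.0433 = 0.087196
r = 8.72%

8.72%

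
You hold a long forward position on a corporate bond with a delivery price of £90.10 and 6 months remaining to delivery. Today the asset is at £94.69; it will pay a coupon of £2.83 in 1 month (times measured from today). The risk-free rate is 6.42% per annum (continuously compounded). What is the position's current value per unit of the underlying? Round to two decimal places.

PV(remaining coupons) I = 2.83·e^(−0.0642·1/12) = 2.8149
Current forward F = (S − I)·e^(rT) = (94.69 − 2.8149)·e^(0.0642·6/12) = 91.8751 × 1.032621 = 94.8722
Value (long) = (F − K)·e^(−rT) = (94.8722 − 90.10) × 0.968410 = 4.6214
Value = £4.62

£4.62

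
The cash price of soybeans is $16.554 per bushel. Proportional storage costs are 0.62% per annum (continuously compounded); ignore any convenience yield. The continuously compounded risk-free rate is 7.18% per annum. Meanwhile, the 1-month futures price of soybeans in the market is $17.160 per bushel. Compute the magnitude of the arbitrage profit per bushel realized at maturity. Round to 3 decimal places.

$0.498 per bushel

Fair futures: F* = S·e^(carry·T), with carry = (r + u) = 0.0718 + 0.0062 = 0.0780
F* = 16.554 · e^(0.0780 × 1/12) = 16.554 · e^0.006500 = 16.554 × 1.006521 = $16.6619
Market $17.160 > fair $16.6619: forward overpriced → cash-and-carry (buy spot, short the forward).
At maturity, profit = |F_mkt − F*| = |17.160 − 16.6619| = $0.498 per bushel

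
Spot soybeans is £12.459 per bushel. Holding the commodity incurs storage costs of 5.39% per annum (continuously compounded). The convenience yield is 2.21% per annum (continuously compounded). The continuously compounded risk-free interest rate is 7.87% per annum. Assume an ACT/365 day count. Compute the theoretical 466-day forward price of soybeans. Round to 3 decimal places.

£14.347 per bushel

Net carry = r + u − y = 0.0787 + 0.0539 − 0.0221 = 0.1105
F = S·e^((r+u−y)T) = 12.459 · e^(0.1105 × 466/365) = 12.459 · e^0.141077
= 12.459 × 1.151513 = £14.347 per bushel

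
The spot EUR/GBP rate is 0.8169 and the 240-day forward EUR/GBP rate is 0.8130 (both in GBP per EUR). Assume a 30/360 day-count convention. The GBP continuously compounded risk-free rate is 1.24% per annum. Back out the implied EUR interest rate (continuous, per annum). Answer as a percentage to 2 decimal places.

1.96%

F = S·e^((r_GBP − r_EUR)T) ⇒ r_EUR = r_GBP − ln(F/S)/T
ln(0.8130/0.8169) = -0.004786; /(240/360) = -0.007179
r_EUR = 0.0124 + 0.007179 = 0.019579
r_EUR = 1.96%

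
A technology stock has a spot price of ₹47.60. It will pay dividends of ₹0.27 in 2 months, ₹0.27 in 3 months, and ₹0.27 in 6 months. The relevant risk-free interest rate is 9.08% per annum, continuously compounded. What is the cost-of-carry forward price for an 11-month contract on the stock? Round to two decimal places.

PV(dividends) I = 0.27·e^(−0.0908·2/12) + 0.27·e^(−0.0908·3/12) + 0.27·e^(−0.0908·6/12)
I = 0.2659 + 0.2639 + 0.2580 = 0.7878
F = (S − I)·e^(rT) = (47.60 − 0.7878) · e^(0.0908·11/12)
= 46.8122 · e^0.083233 = 46.8122 × 1.086795 = ₹50.88

₹50.88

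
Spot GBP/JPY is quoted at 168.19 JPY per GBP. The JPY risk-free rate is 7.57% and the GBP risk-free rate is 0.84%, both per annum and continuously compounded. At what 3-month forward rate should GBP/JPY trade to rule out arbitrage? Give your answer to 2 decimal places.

F = S·e^((r_JPY − r_GBP)T) = 168.19 · e^((0.0757 − 0.0084) × 3/12)
= 168.19 · e^0.016825 = 168.19 × 1.016967
F = 171.04 JPY per GBP

171.04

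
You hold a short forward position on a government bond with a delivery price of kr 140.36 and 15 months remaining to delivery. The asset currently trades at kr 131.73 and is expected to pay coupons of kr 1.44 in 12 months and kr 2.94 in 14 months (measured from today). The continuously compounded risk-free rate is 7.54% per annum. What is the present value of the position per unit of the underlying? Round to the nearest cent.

kr 0.03

PV(remaining coupons) I = 1.44·e^(−0.0754·12/12) + 2.94·e^(−0.0754·14/12) = 4.0278
Current forward F = (S − I)·e^(rT) = (131.73 − 4.0278)·e^(0.0754·15/12) = 127.7022 × 1.098834 = 140.3235
Value (long) = (F − K)·e^(−rT) = (140.3235 − 140.36) × 0.910055 = -0.0332
Short position value = −(long value) = kr 0.03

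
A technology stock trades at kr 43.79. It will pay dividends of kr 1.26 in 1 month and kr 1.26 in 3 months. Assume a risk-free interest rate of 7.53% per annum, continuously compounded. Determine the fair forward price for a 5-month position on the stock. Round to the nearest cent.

PV(dividends) I = 1.26·e^(−0.0753·1/12) + 1.26·e^(−0.0753·3/12)
I = 1.2521 + 1.2365 = 2.4886
F = (S − I)·e^(rT) = (43.79 − 2.4886) · e^(0.0753·5/12)
= 41.3014 · e^0.031375 = 41.3014 × 1.031872 = kr 42.62

kr 42.62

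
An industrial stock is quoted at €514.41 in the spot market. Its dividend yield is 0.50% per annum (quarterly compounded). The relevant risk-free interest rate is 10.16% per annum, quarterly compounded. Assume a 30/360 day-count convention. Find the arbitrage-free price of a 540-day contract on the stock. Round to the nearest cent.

€593.49

F = S · (1+r/4)^(4T) / (1+q/4)^(4T)
= 514.41 × 1.162411 / 1.007523 = 514.41 × 1.153731
F = €593.49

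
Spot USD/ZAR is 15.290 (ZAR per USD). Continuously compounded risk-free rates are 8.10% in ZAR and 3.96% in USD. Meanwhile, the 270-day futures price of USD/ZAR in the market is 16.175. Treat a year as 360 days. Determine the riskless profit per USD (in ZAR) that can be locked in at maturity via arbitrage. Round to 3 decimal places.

Fair futures: F* = S·e^(carry·T), with carry = (r_ZAR − r_USD) = 0.0810 − 0.0396 = 0.0414
F* = 15.290 · e^(0.0414 × 270/360) = 15.290 · e^0.031050 = 15.290 × 1.031537 = 15.7722
Market 16.175 > fair 15.7722: forward overpriced → cash-and-carry (buy spot, short the forward).
At maturity, profit = |F_mkt − F*| = |16.175 − 15.7722| = 0.403 per USD (in ZAR)

0.403 per USD (in ZAR)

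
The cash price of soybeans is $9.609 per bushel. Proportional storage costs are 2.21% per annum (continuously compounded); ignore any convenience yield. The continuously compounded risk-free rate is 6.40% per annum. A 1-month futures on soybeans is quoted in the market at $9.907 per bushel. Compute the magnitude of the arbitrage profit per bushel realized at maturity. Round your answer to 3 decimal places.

$0.229 per bushel

Fair futures: F* = S·e^(carry·T), with carry = (r + u) = 0.0640 + 0.0221 = 0.0861
F* = 9.609 · e^(0.0861 × 1/12) = 9.609 · e^0.007175 = 9.609 × 1.007201 = $9.6782
Market $9.907 > fair $9.6782: forward overpriced → cash-and-carry (buy spot, short the forward).
At maturity, profit = |F_mkt − F*| = |9.907 − 9.6782| = $0.229 per bushel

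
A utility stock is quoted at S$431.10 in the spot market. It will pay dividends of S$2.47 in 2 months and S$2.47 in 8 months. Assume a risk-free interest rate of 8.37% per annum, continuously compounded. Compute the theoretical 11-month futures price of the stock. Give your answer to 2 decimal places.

S$460.33

PV(dividends) I = 2.47·e^(−0.0837·2/12) + 2.47·e^(−0.0837·8/12)
I = 2.4358 + 2.3359 = 4.7717
F = (S − I)·e^(rT) = (431.10 − 4.7717) · e^(0.0837·11/12)
= 426.3283 · e^0.076725 = 426.3283 × 1.079745 = S$460.33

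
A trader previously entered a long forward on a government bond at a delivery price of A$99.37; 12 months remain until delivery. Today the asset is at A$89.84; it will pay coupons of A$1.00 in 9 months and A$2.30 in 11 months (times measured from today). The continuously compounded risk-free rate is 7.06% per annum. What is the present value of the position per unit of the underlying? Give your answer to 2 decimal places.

-A$5.86

PV(remaining coupons) I = 1.00·e^(−0.0706·9/12) + 2.30·e^(−0.0706·11/12) = 3.1043
Current forward F = (S − I)·e^(rT) = (89.84 − 3.1043)·e^(0.0706·12/12) = 86.7357 × 1.073152 = 93.0806
Value (long) = (F − K)·e^(−rT) = (93.0806 − 99.37) × 0.931835 = -5.8607
Value = -A$5.86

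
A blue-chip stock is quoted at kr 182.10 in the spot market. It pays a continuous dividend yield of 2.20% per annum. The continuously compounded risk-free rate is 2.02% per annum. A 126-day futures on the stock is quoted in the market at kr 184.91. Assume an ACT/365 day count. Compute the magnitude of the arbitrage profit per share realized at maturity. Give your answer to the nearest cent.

kr 2.92 per share

Fair futures: F* = S·e^(carry·T), with carry = (r − q) = 0.0202 − 0.0220 = -0.0018
F* = 182.10 · e^(-0.0018 × 126/365) = 182.10 · e^-0.000621 = 182.10 × 0.999379 = kr 181.9869
Market kr 184.91 > fair kr 181.9869: forward overpriced → cash-and-carry (buy spot, short the forward).
At maturity, profit = |F_mkt − F*| = |184.91 − 181.9869| = kr 2.92 per share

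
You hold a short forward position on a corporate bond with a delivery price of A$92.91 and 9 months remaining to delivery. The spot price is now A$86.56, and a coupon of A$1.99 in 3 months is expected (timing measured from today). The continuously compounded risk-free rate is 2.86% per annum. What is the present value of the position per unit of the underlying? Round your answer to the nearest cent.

A$6.35

PV(remaining coupons) I = 1.99·e^(−0.0286·3/12) = 1.9758
Current forward F = (S − I)·e^(rT) = (86.56 − 1.9758)·e^(0.0286·9/12) = 84.5842 × 1.021682 = 86.4182
Value (long) = (F − K)·e^(−rT) = (86.4182 − 92.91) × 0.978778 = -6.3540
Short position value = −(long value) = A$6.35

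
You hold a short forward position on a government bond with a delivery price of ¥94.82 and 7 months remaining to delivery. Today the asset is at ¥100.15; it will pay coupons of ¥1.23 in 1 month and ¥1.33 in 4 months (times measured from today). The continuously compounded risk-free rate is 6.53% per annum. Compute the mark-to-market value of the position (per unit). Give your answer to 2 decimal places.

PV(remaining coupons) I = 1.23·e^(−0.0653·1/12) + 1.33·e^(−0.0653·4/12) = 2.5247
Current forward F = (S − I)·e^(rT) = (100.15 − 2.5247)·e^(0.0653·7/12) = 97.6253 × 1.038826 = 101.4157
Value (long) = (F − K)·e^(−rT) = (101.4157 − 94.82) × 0.962625 = 6.3492
Short position value = −(long value) = -¥6.35

-¥6.35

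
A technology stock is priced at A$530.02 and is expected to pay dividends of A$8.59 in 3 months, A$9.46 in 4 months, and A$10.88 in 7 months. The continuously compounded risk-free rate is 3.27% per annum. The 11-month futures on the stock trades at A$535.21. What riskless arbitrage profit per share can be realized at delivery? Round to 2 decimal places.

A$18.48 per share

PV(dividends) I = 8.59·e^(−0.0327·3/12) + 9.46·e^(−0.0327·4/12) + 10.88·e^(−0.0327·7/12) = 28.5519
Fair futures F* = (S − I)·e^(rT) = (530.02 − 28.5519)·e^0.029975 = 501.4681 × 1.030429 = 516.7273
Market A$535.21 > fair 516.7273: forward overpriced → cash-and-carry (borrow at r, buy the stock and collect the dividends, short the forward).
Profit at T = |F_mkt − F*| = |535.21 − 516.7273| = A$18.48 per share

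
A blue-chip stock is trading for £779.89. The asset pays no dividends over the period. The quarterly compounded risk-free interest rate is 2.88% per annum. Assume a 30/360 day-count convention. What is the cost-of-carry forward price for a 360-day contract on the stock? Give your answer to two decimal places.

F = S · (1+r/4)^(4T)
= 779.89 × 1.029113
F = £802.59

£802.59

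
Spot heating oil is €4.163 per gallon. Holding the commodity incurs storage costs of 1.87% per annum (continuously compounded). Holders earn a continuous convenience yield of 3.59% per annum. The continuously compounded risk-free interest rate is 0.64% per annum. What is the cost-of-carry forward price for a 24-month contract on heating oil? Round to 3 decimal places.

Net carry = r + u − y = 0.0064 + 0.0187 − 0.0359 = -0.0108
F = S·e^((r+u−y)T) = 4.163 · e^(-0.0108 × 24/12) = 4.163 · e^-0.021600
= 4.163 × 0.978632 = €4.074 per gallon

€4.074 per gallon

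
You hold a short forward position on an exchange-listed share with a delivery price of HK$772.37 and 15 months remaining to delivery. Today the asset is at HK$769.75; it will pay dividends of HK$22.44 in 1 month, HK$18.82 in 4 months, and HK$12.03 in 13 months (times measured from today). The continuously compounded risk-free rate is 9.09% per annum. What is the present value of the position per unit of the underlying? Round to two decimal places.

-HK$28.91

PV(remaining dividends) I = 22.44·e^(−0.0909·1/12) + 18.82·e^(−0.0909·4/12) + 12.03·e^(−0.0909·13/12) = 51.4308
Current forward F = (S − I)·e^(rT) = (769.75 − 51.4308)·e^(0.0909·15/12) = 718.3192 × 1.120332 = 804.7560
Value (long) = (F − K)·e^(−rT) = (804.7560 − 772.37) × 0.892593 = 28.9075
Short position value = −(long value) = -HK$28.91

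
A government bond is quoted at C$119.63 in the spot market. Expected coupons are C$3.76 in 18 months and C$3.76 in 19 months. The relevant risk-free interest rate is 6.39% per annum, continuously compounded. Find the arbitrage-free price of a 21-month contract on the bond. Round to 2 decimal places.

PV(coupons) I = 3.76·e^(−0.0639·18/12) + 3.76·e^(−0.0639·19/12)
I = 3.4163 + 3.3982 = 6.8145
F = (S − I)·e^(rT) = (119.63 − 6.8145) · e^(0.0639·21/12)
= 112.8155 · e^0.111825 = 112.8155 × 1.118317 = C$126.16

C$126.16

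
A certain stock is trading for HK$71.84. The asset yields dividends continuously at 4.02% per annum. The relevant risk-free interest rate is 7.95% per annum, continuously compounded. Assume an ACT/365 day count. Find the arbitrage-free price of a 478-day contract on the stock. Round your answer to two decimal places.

F = S·e^((r − q)T) = 71.84 · e^((0.0795 − 0.0402) × 478/365)
= 71.84 · e^0.051467 = 71.84 × 1.052814
F = HK$75.63

HK$75.63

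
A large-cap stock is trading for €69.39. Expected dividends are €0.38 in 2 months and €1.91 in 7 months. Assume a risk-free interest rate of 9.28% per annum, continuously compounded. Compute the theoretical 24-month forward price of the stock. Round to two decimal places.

PV(dividends) I = 0.38·e^(−0.0928·2/12) + 1.91·e^(−0.0928·7/12)
I = 0.3742 + 1.8094 = 2.1836
F = (S − I)·e^(rT) = (69.39 − 2.1836) · e^(0.0928·24/12)
= 67.2064 · e^0.185600 = 67.2064 × 1.203941 = €80.91

€80.91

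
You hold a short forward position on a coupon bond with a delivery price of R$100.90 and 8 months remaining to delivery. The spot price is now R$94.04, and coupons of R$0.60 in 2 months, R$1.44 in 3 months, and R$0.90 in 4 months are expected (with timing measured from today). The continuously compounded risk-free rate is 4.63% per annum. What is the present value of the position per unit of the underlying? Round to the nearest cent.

R$6.70

PV(remaining coupons) I = 0.60·e^(−0.0463·2/12) + 1.44·e^(−0.0463·3/12) + 0.90·e^(−0.0463·4/12) = 2.9050
Current forward F = (S − I)·e^(rT) = (94.04 − 2.9050)·e^(0.0463·8/12) = 91.1350 × 1.031348 = 93.9919
Value (long) = (F − K)·e^(−rT) = (93.9919 − 100.90) × 0.969605 = -6.6981
Short position value = −(long value) = R$6.70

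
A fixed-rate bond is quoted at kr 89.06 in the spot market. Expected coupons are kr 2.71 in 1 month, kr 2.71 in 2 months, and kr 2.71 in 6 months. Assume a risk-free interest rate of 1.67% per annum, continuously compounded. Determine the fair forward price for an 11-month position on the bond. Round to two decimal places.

PV(coupons) I = 2.71·e^(−0.0167·1/12) + 2.71·e^(−0.0167·2/12) + 2.71·e^(−0.0167·6/12)
I = 2.7062 + 2.7025 + 2.6875 = 8.0962
F = (S − I)·e^(rT) = (89.06 − 8.0962) · e^(0.0167·11/12)
= 80.9638 · e^0.015308 = 80.9638 × 1.015426 = kr 82.21

kr 82.21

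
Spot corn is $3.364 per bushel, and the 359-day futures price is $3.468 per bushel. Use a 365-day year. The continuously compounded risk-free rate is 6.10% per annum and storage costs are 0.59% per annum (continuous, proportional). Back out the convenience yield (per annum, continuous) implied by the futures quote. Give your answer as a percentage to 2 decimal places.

F = S·e^((r+u−y)T) ⇒ (r+u−y) = ln(F/S)/T
ln(3.468/3.364) = 0.030447; /T ⇒ 0.030956
y = r + u − ln(F/S)/T = 0.0610 + 0.0059 − 0.030956 = 0.035944
y = 3.59%

3.59%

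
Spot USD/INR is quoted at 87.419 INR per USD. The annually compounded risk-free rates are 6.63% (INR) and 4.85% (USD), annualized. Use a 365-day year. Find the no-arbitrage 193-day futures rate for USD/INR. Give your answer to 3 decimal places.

By covered interest parity, F = S · (1+r_INR)^T / (1+r_USD)^T
= 87.419 × 1.034527 / 1.025359 = 87.419 × 1.008941
F = 88.201 INR per USD

88.201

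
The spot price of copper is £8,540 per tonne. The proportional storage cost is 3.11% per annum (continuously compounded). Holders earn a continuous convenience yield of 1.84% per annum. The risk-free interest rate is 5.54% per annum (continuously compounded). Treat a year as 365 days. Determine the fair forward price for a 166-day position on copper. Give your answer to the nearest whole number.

Net carry = r + u − y = 0.0554 + 0.0311 − 0.0184 = 0.0681
F = S·e^((r+u−y)T) = 8540 · e^(0.0681 × 166/365) = 8540 · e^0.030972
= 8540 × 1.031457 = £8,809 per tonne

£8,809 per tonne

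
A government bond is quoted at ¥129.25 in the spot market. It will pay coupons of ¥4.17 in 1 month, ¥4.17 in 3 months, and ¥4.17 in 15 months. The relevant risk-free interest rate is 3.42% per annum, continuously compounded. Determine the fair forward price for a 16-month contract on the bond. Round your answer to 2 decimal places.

PV(coupons) I = 4.17·e^(−0.0342·1/12) + 4.17·e^(−0.0342·3/12) + 4.17·e^(−0.0342·15/12)
I = 4.1581 + 4.1345 + 3.9955 = 12.2881
F = (S − I)·e^(rT) = (129.25 − 12.2881) · e^(0.0342·16/12)
= 116.9619 · e^0.045600 = 116.9619 × 1.046656 = ¥122.42

¥122.42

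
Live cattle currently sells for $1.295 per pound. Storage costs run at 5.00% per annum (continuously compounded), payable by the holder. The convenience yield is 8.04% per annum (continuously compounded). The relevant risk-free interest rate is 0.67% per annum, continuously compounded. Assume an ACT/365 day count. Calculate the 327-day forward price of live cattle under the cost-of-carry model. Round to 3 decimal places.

Net carry = r + u − y = 0.0067 + 0.0500 − 0.0804 = -0.0237
F = S·e^((r+u−y)T) = 1.295 · e^(-0.0237 × 327/365) = 1.295 · e^-0.021233
= 1.295 × 0.978991 = $1.268 per pound

$1.268 per pound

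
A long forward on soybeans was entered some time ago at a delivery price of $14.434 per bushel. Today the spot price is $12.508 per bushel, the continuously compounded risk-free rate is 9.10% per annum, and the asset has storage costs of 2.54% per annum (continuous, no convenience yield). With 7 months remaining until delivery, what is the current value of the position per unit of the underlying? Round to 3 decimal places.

-$0.993 per bushel

Current fair forward for the remaining 7 months: F = S·e^((r + u)·T), (r + u) = 0.0910 + 0.0254 = 0.1164
F = 12.508 · e^(0.1164 × 7/12) = 12.508 × 1.070258 = 13.3868
Value of long forward = (F − K)·e^(−rT) = (13.3868 − 14.434) · e^(−0.0910·7/12)
= -1.0472 × 0.948301 = -0.993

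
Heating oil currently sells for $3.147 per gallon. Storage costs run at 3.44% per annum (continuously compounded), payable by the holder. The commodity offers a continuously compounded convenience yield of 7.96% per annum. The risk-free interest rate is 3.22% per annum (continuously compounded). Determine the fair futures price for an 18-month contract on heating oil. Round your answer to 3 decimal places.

$3.086 per gallon

Net carry = r + u − y = 0.0322 + 0.0344 − 0.0796 = -0.0130
F = S·e^((r+u−y)T) = 3.147 · e^(-0.0130 × 18/12) = 3.147 · e^-0.019500
= 3.147 × 0.980689 = $3.086 per gallon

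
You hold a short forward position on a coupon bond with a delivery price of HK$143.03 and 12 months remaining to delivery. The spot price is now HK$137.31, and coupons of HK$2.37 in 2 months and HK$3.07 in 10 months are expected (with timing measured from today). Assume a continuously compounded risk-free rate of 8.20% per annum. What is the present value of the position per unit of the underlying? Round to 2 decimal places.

PV(remaining coupons) I = 2.37·e^(−0.0820·2/12) + 3.07·e^(−0.0820·10/12) = 5.2051
Current forward F = (S − I)·e^(rT) = (137.31 − 5.2051)·e^(0.0820·12/12) = 132.1049 × 1.085456 = 143.3941
Value (long) = (F − K)·e^(−rT) = (143.3941 − 143.03) × 0.921272 = 0.3354
Short position value = −(long value) = -HK$0.34

-HK$0.34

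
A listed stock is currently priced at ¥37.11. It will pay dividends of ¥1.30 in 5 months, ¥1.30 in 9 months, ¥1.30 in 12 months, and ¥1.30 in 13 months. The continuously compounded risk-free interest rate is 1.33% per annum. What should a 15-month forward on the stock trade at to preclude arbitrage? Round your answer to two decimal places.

PV(dividends) I = 1.30·e^(−0.0133·5/12) + 1.30·e^(−0.0133·9/12) + 1.30·e^(−0.0133·12/12) + 1.30·e^(−0.0133·13/12)
I = 1.2928 + 1.2871 + 1.2828 + 1.2814 = 5.1441
F = (S − I)·e^(rT) = (37.11 − 5.1441) · e^(0.0133·15/12)
= 31.9659 · e^0.016625 = 31.9659 × 1.016764 = ¥32.50

¥32.50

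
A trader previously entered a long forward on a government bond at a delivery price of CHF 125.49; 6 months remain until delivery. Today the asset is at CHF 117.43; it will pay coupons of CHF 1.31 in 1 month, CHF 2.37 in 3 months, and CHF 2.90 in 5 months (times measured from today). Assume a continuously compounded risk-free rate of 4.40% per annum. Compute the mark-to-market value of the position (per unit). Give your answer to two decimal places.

-CHF 11.83

PV(remaining coupons) I = 1.31·e^(−0.0440·1/12) + 2.37·e^(−0.0440·3/12) + 2.90·e^(−0.0440·5/12) = 6.4966
Current forward F = (S − I)·e^(rT) = (117.43 − 6.4966)·e^(0.0440·6/12) = 110.9334 × 1.022244 = 113.4010
Value (long) = (F − K)·e^(−rT) = (113.4010 − 125.49) × 0.978240 = -11.8259
Value = -CHF 11.83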